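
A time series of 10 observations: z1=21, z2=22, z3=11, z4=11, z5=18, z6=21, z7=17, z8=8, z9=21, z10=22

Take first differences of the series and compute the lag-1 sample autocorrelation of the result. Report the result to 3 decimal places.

First differences Δz: 1, -11, 0, 7, 3, -4, -9, 13, 1
Mean of differences = 0.1111
Numerator Σ(Δz_t−Δz̄)(Δz_{t+1}−Δz̄) = -69.9012
Denominator Σ(Δz_t−Δz̄)² = 446.8889
r_1(Δz) = -69.9012 / 446.8889 = -0.156

-0.156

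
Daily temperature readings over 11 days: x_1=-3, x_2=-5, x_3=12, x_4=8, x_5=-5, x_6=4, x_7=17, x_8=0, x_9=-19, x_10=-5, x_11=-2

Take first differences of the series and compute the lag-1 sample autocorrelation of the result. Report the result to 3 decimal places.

-0.109

First differences Δx: -2, 17, -4, -13, 9, 13, -17, -19, 14, 3
Mean of differences = 0.1000
Numerator Σ(Δx_t−Δx̄)(Δx_{t+1}−Δx̄) = -172.0100
Denominator Σ(Δx_t−Δx̄)² = 1582.9000
r_1(Δx) = -172.0100 / 1582.9000 = -0.109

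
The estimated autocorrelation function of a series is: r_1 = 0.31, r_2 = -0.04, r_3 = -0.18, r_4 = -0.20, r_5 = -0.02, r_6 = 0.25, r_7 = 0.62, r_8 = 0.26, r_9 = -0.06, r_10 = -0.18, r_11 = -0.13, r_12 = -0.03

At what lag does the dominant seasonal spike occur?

7

The largest autocorrelation is r_7 = 0.62; the remaining lags stay at or below 0.31.
The dominant spike at lag 7 indicates a seasonal period of 7.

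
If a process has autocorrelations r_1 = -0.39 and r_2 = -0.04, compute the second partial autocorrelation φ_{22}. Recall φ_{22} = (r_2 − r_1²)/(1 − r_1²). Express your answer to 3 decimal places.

φ_{22} = (r_2 − r_1²) / (1 − r_1²)
r_1² = (-0.39)² = 0.1521
Numerator = -0.04 − 0.1521 = -0.1921; denominator = 1 − 0.1521 = 0.8479
φ_{22} = -0.1921 / 0.8479 = -0.227

-0.227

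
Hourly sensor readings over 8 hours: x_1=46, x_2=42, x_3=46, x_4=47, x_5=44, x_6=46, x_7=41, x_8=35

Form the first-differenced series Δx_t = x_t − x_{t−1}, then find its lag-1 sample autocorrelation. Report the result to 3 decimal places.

First differences Δx: -4, 4, 1, -3, 2, -5, -6
Mean of differences = -1.5714
Numerator Σ(Δx_t−Δx̄)(Δx_{t+1}−Δx̄) = -5.0408
Denominator Σ(Δx_t−Δx̄)² = 89.7143
r_1(Δx) = -5.0408 / 89.7143 = -0.056

-0.056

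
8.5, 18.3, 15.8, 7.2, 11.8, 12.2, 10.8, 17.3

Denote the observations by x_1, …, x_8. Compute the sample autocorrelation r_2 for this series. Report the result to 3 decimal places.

-0.386

Mean x̄ = (8.5 + 18.3 + 15.8 + 7.2 + 11.8 + 12.2 + 10.8 + 17.3)/8 = 12.7375
Deviations from mean: -4.2375, 5.5625, 3.0625, -5.5375, -0.9375, -0.5375, -1.9375, 4.5625
Numerator Σ_{t=1}^{6}(x_t−x̄)(x_{t+2}−x̄) = -44.3103
Denominator Σ(x_t−x̄)² = 114.6788
r_2 = -44.3103 / 114.6788 = -0.386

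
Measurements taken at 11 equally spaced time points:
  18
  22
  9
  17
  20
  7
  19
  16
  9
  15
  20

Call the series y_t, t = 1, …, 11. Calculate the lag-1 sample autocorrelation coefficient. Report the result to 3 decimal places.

-0.371

Mean ȳ = (18 + 22 + 9 + 17 + 20 + 7 + 19 + 16 + 9 + 15 + 20)/11 = 15.6364
Numerator Σ_{t=1}^{10}(y_t−ȳ)(y_{t+1}−ȳ) = -96.7686
Denominator Σ(y_t−ȳ)² = 260.5455
r_1 = -96.7686 / 260.5455 = -0.371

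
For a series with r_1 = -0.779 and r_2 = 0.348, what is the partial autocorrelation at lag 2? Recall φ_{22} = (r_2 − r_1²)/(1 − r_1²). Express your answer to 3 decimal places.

-0.658

φ_{22} = (r_2 − r_1²) / (1 − r_1²)
r_1² = (-0.779)² = 0.606841
Numerator = 0.348 − 0.6068 = -0.2588; denominator = 1 − 0.6068 = 0.3932
φ_{22} = -0.2588 / 0.3932 = -0.658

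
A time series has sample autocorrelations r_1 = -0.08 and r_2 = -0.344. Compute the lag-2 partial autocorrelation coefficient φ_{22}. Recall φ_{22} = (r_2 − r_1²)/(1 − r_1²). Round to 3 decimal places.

-0.353

φ_{22} = (r_2 − r_1²) / (1 − r_1²)
r_1² = (-0.08)² = 0.0064
Numerator = -0.344 − 0.0064 = -0.3504; denominator = 1 − 0.0064 = 0.9936
φ_{22} = -0.3504 / 0.9936 = -0.353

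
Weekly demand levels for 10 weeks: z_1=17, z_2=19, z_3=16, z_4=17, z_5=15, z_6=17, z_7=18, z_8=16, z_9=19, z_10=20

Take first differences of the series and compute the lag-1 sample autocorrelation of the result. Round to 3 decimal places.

First differences Δz: 2, -3, 1, -2, 2, 1, -2, 3, 1
Mean of differences = 0.3333
Numerator Σ(Δz_t−Δz̄)(Δz_{t+1}−Δz̄) = -18.1111
Denominator Σ(Δz_t−Δz̄)² = 36.0000
r_1(Δz) = -18.1111 / 36.0000 = -0.503

-0.503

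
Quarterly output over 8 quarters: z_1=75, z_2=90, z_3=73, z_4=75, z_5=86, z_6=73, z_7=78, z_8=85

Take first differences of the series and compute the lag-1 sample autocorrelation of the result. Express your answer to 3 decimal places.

-0.490

First differences Δz: 15, -17, 2, 11, -13, 5, 7
Mean of differences = 1.4286
Numerator Σ(Δz_t−Δz̄)(Δz_{t+1}−Δz̄) = -424.8980
Denominator Σ(Δz_t−Δz̄)² = 867.7143
r_1(Δz) = -424.8980 / 867.7143 = -0.490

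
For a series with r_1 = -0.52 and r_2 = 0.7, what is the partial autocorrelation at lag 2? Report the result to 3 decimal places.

0.589

φ_{22} = (r_2 − r_1²) / (1 − r_1²)
r_1² = (-0.52)² = 0.2704
Numerator = 0.7 − 0.2704 = 0.4296; denominator = 1 − 0.2704 = 0.7296
φ_{22} = 0.4296 / 0.7296 = 0.589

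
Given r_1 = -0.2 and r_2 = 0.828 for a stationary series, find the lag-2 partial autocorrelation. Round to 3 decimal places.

φ_{22} = (r_2 − r_1²) / (1 − r_1²)
r_1² = (-0.2)² = 0.04
Numerator = 0.828 − 0.0400 = 0.7880; denominator = 1 − 0.0400 = 0.9600
φ_{22} = 0.7880 / 0.9600 = 0.821

0.821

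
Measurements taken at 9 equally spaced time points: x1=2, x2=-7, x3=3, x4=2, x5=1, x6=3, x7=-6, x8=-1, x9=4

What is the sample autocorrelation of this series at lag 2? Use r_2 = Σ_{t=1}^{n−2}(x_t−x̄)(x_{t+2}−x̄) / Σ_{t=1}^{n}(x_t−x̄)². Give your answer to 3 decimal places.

-0.251

Mean x̄ = (2 − 7 + 3 + 2 + 1 + 3 − 6 − 1 + 4)/9 = 0.1111
Numerator Σ_{t=1}^{7}(x_t−x̄)(x_{t+2}−x̄) = -32.3580
Denominator Σ(x_t−x̄)² = 128.8889
r_2 = -32.3580 / 128.8889 = -0.251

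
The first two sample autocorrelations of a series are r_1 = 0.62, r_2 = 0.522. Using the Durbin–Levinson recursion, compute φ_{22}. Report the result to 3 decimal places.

φ_{22} = (r_2 − r_1²) / (1 − r_1²)
r_1² = (0.62)² = 0.3844
Numerator = 0.522 − 0.3844 = 0.1376; denominator = 1 − 0.3844 = 0.6156
φ_{22} = 0.1376 / 0.6156 = 0.224

0.224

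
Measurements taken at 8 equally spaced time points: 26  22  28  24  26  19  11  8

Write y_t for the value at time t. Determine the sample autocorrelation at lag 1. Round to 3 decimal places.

Mean ȳ = (26 + 22 + 28 + 24 + 26 + 19 + 11 + 8)/8 = 20.5000
Numerator Σ_{t=1}^{7}(y_t−ȳ)(y_{t+1}−ȳ) = 189.7500
Denominator Σ(y_t−ȳ)² = 380.0000
r_1 = 189.7500 / 380.0000 = 0.499

0.499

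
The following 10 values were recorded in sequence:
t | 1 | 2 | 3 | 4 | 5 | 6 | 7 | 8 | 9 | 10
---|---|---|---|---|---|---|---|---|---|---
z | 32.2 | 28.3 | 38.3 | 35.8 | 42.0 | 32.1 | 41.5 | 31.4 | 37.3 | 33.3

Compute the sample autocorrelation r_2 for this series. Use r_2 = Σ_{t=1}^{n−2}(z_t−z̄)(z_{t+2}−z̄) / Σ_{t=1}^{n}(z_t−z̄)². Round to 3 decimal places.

0.437

Mean z̄ = (32.2 + 28.3 + 38.3 + 35.8 + 42.0 + 32.1 + 41.5 + 31.4 + 37.3 + 33.3)/10 = 35.2200
Numerator Σ_{t=1}^{8}(z_t−z̄)(z_{t+2}−z̄) = 80.6512
Denominator Σ(z_t−z̄)² = 184.5760
r_2 = 80.6512 / 184.5760 = 0.437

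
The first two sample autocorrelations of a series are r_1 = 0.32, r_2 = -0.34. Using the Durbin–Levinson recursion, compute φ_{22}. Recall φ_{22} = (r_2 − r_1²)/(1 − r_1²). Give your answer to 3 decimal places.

-0.493

φ_{22} = (r_2 − r_1²) / (1 − r_1²)
r_1² = (0.32)² = 0.1024
Numerator = -0.34 − 0.1024 = -0.4424; denominator = 1 − 0.1024 = 0.8976
φ_{22} = -0.4424 / 0.8976 = -0.493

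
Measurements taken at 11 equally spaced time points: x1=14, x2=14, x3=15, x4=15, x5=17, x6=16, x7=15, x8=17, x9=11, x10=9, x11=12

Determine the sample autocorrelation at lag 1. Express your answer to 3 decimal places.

Mean x̄ = (14 + 14 + 15 + 15 + 17 + 16 + 15 + 17 + 11 + 9 + 12)/11 = 14.0909
Numerator Σ_{t=1}^{10}(x_t−x̄)(x_{t+1}−x̄) = 30.7190
Denominator Σ(x_t−x̄)² = 62.9091
r_1 = 30.7190 / 62.9091 = 0.488

0.488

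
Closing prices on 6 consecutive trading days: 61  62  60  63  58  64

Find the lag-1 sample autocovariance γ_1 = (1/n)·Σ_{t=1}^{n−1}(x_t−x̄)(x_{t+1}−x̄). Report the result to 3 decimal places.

Mean x̄ = (61 + 62 + 60 + 63 + 58 + 64)/6 = 61.3333
Deviations: -0.3333, 0.6667, -1.3333, 1.6667, -3.3333, 2.6667
Σ_{t=1}^{5}(x_t−x̄)(x_{t+1}−x̄) = -17.7778
γ_1 = -17.7778 / 6 = -2.963

-2.963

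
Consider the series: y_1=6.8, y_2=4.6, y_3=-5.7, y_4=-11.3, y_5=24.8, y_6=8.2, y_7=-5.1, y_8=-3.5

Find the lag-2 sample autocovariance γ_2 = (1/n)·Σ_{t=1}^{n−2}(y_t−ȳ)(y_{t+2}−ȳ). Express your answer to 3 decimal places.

Mean ȳ = (6.8 + 4.6 − 5.7 − 11.3 + 24.8 + 8.2 − 5.1 − 3.5)/8 = 2.3500
Deviations: 4.4500, 2.2500, -8.0500, -13.6500, 22.4500, 5.8500, -7.4500, -5.8500
Σ_{t=1}^{6}(y_t−ȳ)(y_{t+2}−ȳ) = -528.5850
γ_2 = -528.5850 / 8 = -66.073

-66.073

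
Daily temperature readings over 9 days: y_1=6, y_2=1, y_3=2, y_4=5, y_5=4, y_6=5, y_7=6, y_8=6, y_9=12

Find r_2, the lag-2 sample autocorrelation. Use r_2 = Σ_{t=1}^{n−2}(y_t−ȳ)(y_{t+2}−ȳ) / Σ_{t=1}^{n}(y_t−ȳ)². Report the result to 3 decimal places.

0.085

Mean ȳ = (6 + 1 + 2 + 5 + 4 + 5 + 6 + 6 + 12)/9 = 5.2222
Σ(y_t−ȳ)(y_{t+2}−ȳ) = (-2.5062) + (0.9383) + (3.9383) + (0.0494) + (-0.9506) + (-0.1728) + (5.2716) = 6.5679
Denominator Σ(y_t−ȳ)² = 77.5556
r_2 = 6.5679 / 77.5556 = 0.085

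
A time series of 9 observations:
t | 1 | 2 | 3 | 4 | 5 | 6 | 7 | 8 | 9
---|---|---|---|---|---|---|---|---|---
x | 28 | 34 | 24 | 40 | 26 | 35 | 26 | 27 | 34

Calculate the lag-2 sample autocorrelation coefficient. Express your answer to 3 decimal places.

0.466

Mean x̄ = (28 + 34 + 24 + 40 + 26 + 35 + 26 + 27 + 34)/9 = 30.4444
Σ(x_t−x̄)(x_{t+2}−x̄) = (15.7531) + (33.9753) + (28.6420) + (43.5309) + (19.7531) + (-15.6914) + (-15.8025) = 110.1605
Denominator Σ(x_t−x̄)² = 236.2222
r_2 = 110.1605 / 236.2222 = 0.466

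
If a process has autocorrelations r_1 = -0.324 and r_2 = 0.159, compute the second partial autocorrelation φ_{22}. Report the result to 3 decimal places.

φ_{22} = (r_2 − r_1²) / (1 − r_1²)
r_1² = (-0.324)² = 0.104976
Numerator = 0.159 − 0.1050 = 0.0540; denominator = 1 − 0.1050 = 0.8950
φ_{22} = 0.0540 / 0.8950 = 0.060

0.060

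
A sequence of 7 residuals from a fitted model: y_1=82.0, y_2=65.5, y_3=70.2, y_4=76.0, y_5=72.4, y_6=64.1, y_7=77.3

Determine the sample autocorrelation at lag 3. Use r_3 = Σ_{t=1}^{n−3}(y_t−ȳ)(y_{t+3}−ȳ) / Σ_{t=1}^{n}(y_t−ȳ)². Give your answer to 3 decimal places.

0.280

Mean ȳ = (82.0 + 65.5 + 70.2 + 76.0 + 72.4 + 64.1 + 77.3)/7 = 72.5000
Deviations from mean: 9.5000, -7.0000, -2.3000, 3.5000, -0.1000, -8.4000, 4.8000
Σ(y_t−ȳ)(y_{t+3}−ȳ) = (33.2500) + (0.7000) + (19.3200) + (16.8000) = 70.0700
Denominator Σ(y_t−ȳ)² = 250.4000
r_3 = 70.0700 / 250.4000 = 0.280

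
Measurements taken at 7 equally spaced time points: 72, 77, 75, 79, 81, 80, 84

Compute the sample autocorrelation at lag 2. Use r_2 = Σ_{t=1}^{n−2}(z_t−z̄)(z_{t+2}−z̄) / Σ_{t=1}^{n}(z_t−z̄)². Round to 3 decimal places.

0.289

Mean z̄ = (72 + 77 + 75 + 79 + 81 + 80 + 84)/7 = 78.2857
Σ(z_t−z̄)(z_{t+2}−z̄) = (20.6531) + (-0.9184) + (-8.9184) + (1.2245) + (15.5102) = 27.5510
Denominator Σ(z_t−z̄)² = 95.4286
r_2 = 27.5510 / 95.4286 = 0.289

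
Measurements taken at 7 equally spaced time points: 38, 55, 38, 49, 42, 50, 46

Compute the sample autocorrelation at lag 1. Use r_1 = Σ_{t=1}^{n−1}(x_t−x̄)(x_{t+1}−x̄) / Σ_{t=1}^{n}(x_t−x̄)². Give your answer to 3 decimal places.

Mean x̄ = (38 + 55 + 38 + 49 + 42 + 50 + 46)/7 = 45.4286
Deviations from mean: -7.4286, 9.5714, -7.4286, 3.5714, -3.4286, 4.5714, 0.5714
Σ(x_t−x̄)(x_{t+1}−x̄) = (-71.1020) + (-71.1020) + (-26.5306) + (-12.2449) + (-15.6735) + (2.6122) = -194.0408
Denominator Σ(x_t−x̄)² = 247.7143
r_1 = -194.0408 / 247.7143 = -0.783

-0.783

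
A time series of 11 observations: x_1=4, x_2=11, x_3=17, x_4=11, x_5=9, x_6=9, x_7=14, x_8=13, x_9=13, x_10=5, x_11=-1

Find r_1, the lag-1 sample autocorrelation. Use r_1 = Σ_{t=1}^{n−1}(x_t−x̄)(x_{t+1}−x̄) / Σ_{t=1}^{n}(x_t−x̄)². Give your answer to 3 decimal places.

Mean x̄ = (4 + 11 + 17 + 11 + 9 + 9 + 14 + 13 + 13 + 5 − 1)/11 = 9.5455
Numerator Σ_{t=1}^{10}(x_t−x̄)(x_{t+1}−x̄) = 70.2479
Denominator Σ(x_t−x̄)² = 266.7273
r_1 = 70.2479 / 266.7273 = 0.263

0.263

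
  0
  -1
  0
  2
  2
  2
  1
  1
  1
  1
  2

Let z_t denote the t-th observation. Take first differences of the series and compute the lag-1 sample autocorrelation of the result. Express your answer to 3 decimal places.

First differences Δz: -1, 1, 2, 0, 0, -1, 0, 0, 0, 1
Mean of differences = 0.2000
Numerator Σ(Δz_t−Δz̄)(Δz_{t+1}−Δz̄) = 0.5600
Denominator Σ(Δz_t−Δz̄)² = 7.6000
r_1(Δz) = 0.5600 / 7.6000 = 0.074

0.074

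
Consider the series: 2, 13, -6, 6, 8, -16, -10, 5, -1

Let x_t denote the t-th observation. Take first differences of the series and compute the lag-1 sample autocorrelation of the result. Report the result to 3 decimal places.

First differences Δx: 11, -19, 12, 2, -24, 6, 15, -6
Mean of differences = -0.3750
Numerator Σ(Δx_t−Δx̄)(Δx_{t+1}−Δx̄) = -608.1406
Denominator Σ(Δx_t−Δx̄)² = 1501.8750
r_1(Δx) = -608.1406 / 1501.8750 = -0.405

-0.405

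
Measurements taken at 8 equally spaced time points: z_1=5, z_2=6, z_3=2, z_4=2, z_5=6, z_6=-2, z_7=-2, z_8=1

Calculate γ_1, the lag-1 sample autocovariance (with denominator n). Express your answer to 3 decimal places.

1.992

Mean z̄ = (5 + 6 + 2 + 2 + 6 − 2 − 2 + 1)/8 = 2.2500
Σ_{t=1}^{7}(z_t−z̄)(z_{t+1}−z̄) = 15.9375
γ_1 = 15.9375 / 8 = 1.992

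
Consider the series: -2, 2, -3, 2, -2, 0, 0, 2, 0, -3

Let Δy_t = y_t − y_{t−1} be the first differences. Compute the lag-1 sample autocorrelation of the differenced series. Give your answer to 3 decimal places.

First differences Δy: 4, -5, 5, -4, 2, 0, 2, -2, -3
Mean of differences = -0.1111
Numerator Σ(Δy_t−Δȳ)(Δy_{t+1}−Δȳ) = -71.2346
Denominator Σ(Δy_t−Δȳ)² = 102.8889
r_1(Δy) = -71.2346 / 102.8889 = -0.692

-0.692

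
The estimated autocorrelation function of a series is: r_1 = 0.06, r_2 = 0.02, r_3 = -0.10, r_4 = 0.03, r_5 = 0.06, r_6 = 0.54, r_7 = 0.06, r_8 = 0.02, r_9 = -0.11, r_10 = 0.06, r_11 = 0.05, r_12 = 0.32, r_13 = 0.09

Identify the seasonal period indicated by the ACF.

The largest autocorrelation is r_6 = 0.54, with a weaker echo at lag 12 (0.32); the remaining lags stay at or below 0.09.
The dominant spike at lag 6 indicates a seasonal period of 6.

6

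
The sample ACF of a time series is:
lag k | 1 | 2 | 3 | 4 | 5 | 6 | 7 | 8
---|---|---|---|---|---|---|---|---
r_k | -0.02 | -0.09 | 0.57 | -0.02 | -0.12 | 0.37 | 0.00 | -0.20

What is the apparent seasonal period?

The largest autocorrelation is r_3 = 0.57, with a weaker echo at lag 6 (0.37); the remaining lags stay at or below 0.00.
The dominant spike at lag 3 indicates a seasonal period of 3.

3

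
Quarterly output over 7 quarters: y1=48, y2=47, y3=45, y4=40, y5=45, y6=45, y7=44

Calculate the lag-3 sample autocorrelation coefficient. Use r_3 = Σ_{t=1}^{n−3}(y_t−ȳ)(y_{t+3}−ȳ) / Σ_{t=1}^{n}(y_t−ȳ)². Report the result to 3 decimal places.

Mean ȳ = (48 + 47 + 45 + 40 + 45 + 45 + 44)/7 = 44.8571
Deviations from mean: 3.1429, 2.1429, 0.1429, -4.8571, 0.1429, 0.1429, -0.8571
Σ(y_t−ȳ)(y_{t+3}−ȳ) = (-15.2653) + (0.3061) + (0.0204) + (4.1633) = -10.7755
Denominator Σ(y_t−ȳ)² = 38.8571
r_3 = -10.7755 / 38.8571 = -0.277

-0.277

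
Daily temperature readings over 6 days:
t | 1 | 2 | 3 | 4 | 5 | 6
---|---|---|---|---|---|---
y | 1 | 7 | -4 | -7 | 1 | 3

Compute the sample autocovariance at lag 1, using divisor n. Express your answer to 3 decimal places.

0.579

Mean ȳ = (1 + 7 − 4 − 7 + 1 + 3)/6 = 0.1667
Σ_{t=1}^{5}(y_t−ȳ)(y_{t+1}−ȳ) = 3.4722
γ_1 = 3.4722 / 6 = 0.579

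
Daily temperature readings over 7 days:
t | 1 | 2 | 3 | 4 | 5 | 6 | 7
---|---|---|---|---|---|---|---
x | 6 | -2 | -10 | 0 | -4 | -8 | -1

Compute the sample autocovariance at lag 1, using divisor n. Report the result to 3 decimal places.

Mean x̄ = (6 − 2 − 10 + 0 − 4 − 8 − 1)/7 = -2.7143
Deviations: 8.7143, 0.7143, -7.2857, 2.7143, -1.2857, -5.2857, 1.7143
Σ_{t=1}^{6}(x_t−x̄)(x_{t+1}−x̄) = -24.5102
γ_1 = -24.5102 / 7 = -3.501

-3.501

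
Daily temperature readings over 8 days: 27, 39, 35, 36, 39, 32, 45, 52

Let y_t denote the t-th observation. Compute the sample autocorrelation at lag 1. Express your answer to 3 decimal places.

Mean ȳ = (27 + 39 + 35 + 36 + 39 + 32 + 45 + 52)/8 = 38.1250
Deviations from mean: -11.1250, 0.8750, -3.1250, -2.1250, 0.8750, -6.1250, 6.8750, 13.8750
Numerator Σ_{t=1}^{7}(y_t−ȳ)(y_{t+1}−ȳ) = 40.2344
Denominator Σ(y_t−ȳ)² = 416.8750
r_1 = 40.2344 / 416.8750 = 0.097

0.097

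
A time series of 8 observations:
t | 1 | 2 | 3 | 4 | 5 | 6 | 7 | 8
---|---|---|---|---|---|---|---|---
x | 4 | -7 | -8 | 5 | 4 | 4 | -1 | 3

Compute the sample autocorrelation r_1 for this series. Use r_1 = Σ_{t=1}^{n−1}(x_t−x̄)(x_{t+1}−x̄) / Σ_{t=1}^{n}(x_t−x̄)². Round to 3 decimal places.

0.094

Mean x̄ = (4 − 7 − 8 + 5 + 4 + 4 − 1 + 3)/8 = 0.5000
Σ(x_t−x̄)(x_{t+1}−x̄) = (-26.2500) + (63.7500) + (-38.2500) + (15.7500) + (12.2500) + (-5.2500) + (-3.7500) = 18.2500
Denominator Σ(x_t−x̄)² = 194.0000
r_1 = 18.2500 / 194.0000 = 0.094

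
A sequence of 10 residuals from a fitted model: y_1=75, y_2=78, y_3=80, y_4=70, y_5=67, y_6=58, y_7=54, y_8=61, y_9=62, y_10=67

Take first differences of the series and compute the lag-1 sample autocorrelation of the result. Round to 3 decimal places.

0.167

First differences Δy: 3, 2, -10, -3, -9, -4, 7, 1, 5
Mean of differences = -0.8889
Numerator Σ(Δy_t−Δȳ)(Δy_{t+1}−Δȳ) = 47.9877
Denominator Σ(Δy_t−Δȳ)² = 286.8889
r_1(Δy) = 47.9877 / 286.8889 = 0.167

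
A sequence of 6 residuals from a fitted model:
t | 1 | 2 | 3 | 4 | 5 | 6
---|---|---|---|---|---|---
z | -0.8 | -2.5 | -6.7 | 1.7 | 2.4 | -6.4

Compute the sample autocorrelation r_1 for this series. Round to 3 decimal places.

Mean z̄ = (-0.8 − 2.5 − 6.7 + 1.7 + 2.4 − 6.4)/6 = -2.0500
Deviations from mean: 1.2500, -0.4500, -4.6500, 3.7500, 4.4500, -4.3500
Σ(z_t−z̄)(z_{t+1}−z̄) = (-0.5625) + (2.0925) + (-17.4375) + (16.6875) + (-19.3575) = -18.5775
Denominator Σ(z_t−z̄)² = 76.1750
r_1 = -18.5775 / 76.1750 = -0.244

-0.244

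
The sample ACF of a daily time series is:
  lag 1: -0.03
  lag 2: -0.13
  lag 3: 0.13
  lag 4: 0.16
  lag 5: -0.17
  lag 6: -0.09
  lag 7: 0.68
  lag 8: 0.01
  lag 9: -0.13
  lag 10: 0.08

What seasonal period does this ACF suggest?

7

The largest autocorrelation is r_7 = 0.68; the remaining lags stay at or below 0.16.
The dominant spike at lag 7 indicates a seasonal period of 7.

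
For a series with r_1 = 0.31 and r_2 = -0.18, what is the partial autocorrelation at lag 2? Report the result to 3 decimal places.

-0.305

φ_{22} = (r_2 − r_1²) / (1 − r_1²)
r_1² = (0.31)² = 0.0961
Numerator = -0.18 − 0.0961 = -0.2761; denominator = 1 − 0.0961 = 0.9039
φ_{22} = -0.2761 / 0.9039 = -0.305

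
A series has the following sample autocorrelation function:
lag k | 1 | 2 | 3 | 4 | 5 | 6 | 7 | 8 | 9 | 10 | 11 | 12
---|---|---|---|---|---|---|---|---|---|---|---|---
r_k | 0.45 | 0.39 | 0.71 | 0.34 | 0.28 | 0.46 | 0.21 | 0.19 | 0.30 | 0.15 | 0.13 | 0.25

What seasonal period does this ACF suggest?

3

The largest autocorrelation is r_3 = 0.71, with a weaker echo at lag 6 (0.46); the remaining lags stay at or below 0.45. The elevated value at lag 1 (0.45), dropping to 0.39 at lag 2, reflects decaying short-term dependence rather than seasonality.
The dominant spike at lag 3 indicates a seasonal period of 3.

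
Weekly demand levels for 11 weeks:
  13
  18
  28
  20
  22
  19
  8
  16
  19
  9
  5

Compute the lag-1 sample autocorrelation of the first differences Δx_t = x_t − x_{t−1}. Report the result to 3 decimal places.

-0.160

First differences Δx: 5, 10, -8, 2, -3, -11, 8, 3, -10, -4
Mean of differences = -0.8000
Numerator Σ(Δx_t−Δx̄)(Δx_{t+1}−Δx̄) = -80.8400
Denominator Σ(Δx_t−Δx̄)² = 505.6000
r_1(Δx) = -80.8400 / 505.6000 = -0.160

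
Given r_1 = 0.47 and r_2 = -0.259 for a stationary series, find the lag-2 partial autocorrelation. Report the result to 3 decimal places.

-0.616

φ_{22} = (r_2 − r_1²) / (1 − r_1²)
r_1² = (0.47)² = 0.2209
Numerator = -0.259 − 0.2209 = -0.4799; denominator = 1 − 0.2209 = 0.7791
φ_{22} = -0.4799 / 0.7791 = -0.616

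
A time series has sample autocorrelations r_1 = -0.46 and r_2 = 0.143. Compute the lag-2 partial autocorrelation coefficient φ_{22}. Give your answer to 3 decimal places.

-0.087

φ_{22} = (r_2 − r_1²) / (1 − r_1²)
r_1² = (-0.46)² = 0.2116
Numerator = 0.143 − 0.2116 = -0.0686; denominator = 1 − 0.2116 = 0.7884
φ_{22} = -0.0686 / 0.7884 = -0.087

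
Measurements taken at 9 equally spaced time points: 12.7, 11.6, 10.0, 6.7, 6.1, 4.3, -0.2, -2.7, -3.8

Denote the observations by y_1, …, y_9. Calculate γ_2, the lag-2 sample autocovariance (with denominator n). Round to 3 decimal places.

11.058

Mean ȳ = (12.7 + 11.6 + 10.0 + 6.7 + 6.1 + 4.3 − 0.2 − 2.7 − 3.8)/9 = 4.9667
Σ_{t=1}^{7}(y_t−ȳ)(y_{t+2}−ȳ) = 99.5211
γ_2 = 99.5211 / 9 = 11.058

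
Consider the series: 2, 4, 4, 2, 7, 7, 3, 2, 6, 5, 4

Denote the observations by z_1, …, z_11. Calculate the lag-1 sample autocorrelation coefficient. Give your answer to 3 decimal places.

Mean z̄ = (2 + 4 + 4 + 2 + 7 + 7 + 3 + 2 + 6 + 5 + 4)/11 = 4.1818
Numerator Σ_{t=1}^{10}(z_t−z̄)(z_{t+1}−z̄) = -0.7603
Denominator Σ(z_t−z̄)² = 35.6364
r_1 = -0.7603 / 35.6364 = -0.021

-0.021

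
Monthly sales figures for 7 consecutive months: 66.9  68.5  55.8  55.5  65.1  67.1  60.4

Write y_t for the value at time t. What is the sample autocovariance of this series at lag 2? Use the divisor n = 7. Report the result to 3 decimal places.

-17.691

Mean ȳ = (66.9 + 68.5 + 55.8 + 55.5 + 65.1 + 67.1 + 60.4)/7 = 62.7571
Σ_{t=1}^{5}(y_t−ȳ)(y_{t+2}−ȳ) = -123.8380
γ_2 = -123.8380 / 7 = -17.691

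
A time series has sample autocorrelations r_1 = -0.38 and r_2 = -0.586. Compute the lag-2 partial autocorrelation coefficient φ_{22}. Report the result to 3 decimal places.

-0.854

φ_{22} = (r_2 − r_1²) / (1 − r_1²)
r_1² = (-0.38)² = 0.1444
Numerator = -0.586 − 0.1444 = -0.7304; denominator = 1 − 0.1444 = 0.8556
φ_{22} = -0.7304 / 0.8556 = -0.854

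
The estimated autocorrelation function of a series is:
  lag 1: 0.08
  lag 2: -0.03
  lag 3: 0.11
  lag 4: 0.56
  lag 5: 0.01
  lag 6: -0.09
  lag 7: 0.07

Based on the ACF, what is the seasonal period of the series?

4

The largest autocorrelation is r_4 = 0.56; the remaining lags stay at or below 0.11.
The dominant spike at lag 4 indicates a seasonal period of 4.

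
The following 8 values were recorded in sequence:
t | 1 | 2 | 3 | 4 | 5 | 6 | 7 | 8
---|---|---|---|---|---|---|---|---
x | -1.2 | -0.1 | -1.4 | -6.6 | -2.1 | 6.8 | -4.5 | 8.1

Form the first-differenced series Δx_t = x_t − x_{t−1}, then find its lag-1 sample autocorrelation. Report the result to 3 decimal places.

First differences Δx: 1.1, -1.3, -5.2, 4.5, 8.9, -11.3, 12.6
Mean of differences = 1.3286
Numerator Σ(Δx_t−Δx̄)(Δx_{t+1}−Δx̄) = -216.8894
Denominator Σ(Δx_t−Δx̄)² = 403.4943
r_1(Δx) = -216.8894 / 403.4943 = -0.538

-0.538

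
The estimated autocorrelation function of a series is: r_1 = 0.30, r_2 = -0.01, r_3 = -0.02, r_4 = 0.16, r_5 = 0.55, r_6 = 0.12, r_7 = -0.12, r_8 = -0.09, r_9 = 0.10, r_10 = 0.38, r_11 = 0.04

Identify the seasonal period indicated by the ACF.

The largest autocorrelation is r_5 = 0.55, with a weaker echo at lag 10 (0.38); the remaining lags stay at or below 0.30.
The dominant spike at lag 5 indicates a seasonal period of 5.

5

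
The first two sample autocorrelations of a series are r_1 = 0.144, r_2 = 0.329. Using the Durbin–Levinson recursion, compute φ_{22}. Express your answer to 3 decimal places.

φ_{22} = (r_2 − r_1²) / (1 − r_1²)
r_1² = (0.144)² = 0.020736
Numerator = 0.329 − 0.0207 = 0.3083; denominator = 1 − 0.0207 = 0.9793
φ_{22} = 0.3083 / 0.9793 = 0.315

0.315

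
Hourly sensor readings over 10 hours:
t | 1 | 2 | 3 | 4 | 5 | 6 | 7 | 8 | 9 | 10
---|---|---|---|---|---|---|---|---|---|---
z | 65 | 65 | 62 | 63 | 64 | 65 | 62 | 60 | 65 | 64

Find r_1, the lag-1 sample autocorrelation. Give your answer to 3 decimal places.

Mean z̄ = (65 + 65 + 62 + 63 + 64 + 65 + 62 + 60 + 65 + 64)/10 = 63.5000
Numerator Σ_{t=1}^{9}(z_t−z̄)(z_{t+1}−z̄) = -0.2500
Denominator Σ(z_t−z̄)² = 26.5000
r_1 = -0.2500 / 26.5000 = -0.009

-0.009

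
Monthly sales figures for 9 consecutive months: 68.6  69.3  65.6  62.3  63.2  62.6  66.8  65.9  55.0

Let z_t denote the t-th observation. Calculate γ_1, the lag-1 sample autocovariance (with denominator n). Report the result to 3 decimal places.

Mean z̄ = (68.6 + 69.3 + 65.6 + 62.3 + 63.2 + 62.6 + 66.8 + 65.9 + 55.0)/9 = 64.3667
Σ_{t=1}^{8}(z_t−z̄)(z_{t+1}−z̄) = 13.9622
γ_1 = 13.9622 / 9 = 1.551

1.551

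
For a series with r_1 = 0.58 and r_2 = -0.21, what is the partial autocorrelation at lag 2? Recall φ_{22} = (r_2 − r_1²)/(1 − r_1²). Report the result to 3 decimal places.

-0.823

φ_{22} = (r_2 − r_1²) / (1 − r_1²)
r_1² = (0.58)² = 0.3364
Numerator = -0.21 − 0.3364 = -0.5464; denominator = 1 − 0.3364 = 0.6636
φ_{22} = -0.5464 / 0.6636 = -0.823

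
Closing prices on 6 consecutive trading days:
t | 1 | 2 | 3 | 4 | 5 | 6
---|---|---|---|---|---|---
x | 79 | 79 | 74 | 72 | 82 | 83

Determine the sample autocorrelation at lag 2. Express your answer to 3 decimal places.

Mean x̄ = (79 + 79 + 74 + 72 + 82 + 83)/6 = 78.1667
Deviations from mean: 0.8333, 0.8333, -4.1667, -6.1667, 3.8333, 4.8333
Σ(x_t−x̄)(x_{t+2}−x̄) = (-3.4722) + (-5.1389) + (-15.9722) + (-29.8056) = -54.3889
Denominator Σ(x_t−x̄)² = 94.8333
r_2 = -54.3889 / 94.8333 = -0.574

-0.574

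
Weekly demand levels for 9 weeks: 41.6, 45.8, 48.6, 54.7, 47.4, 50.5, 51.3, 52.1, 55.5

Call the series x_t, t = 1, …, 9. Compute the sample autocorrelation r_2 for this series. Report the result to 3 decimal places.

0.022

Mean x̄ = (41.6 + 45.8 + 48.6 + 54.7 + 47.4 + 50.5 + 51.3 + 52.1 + 55.5)/9 = 49.7222
Σ(x_t−x̄)(x_{t+2}−x̄) = (9.1149) + (-19.5240) + (2.6060) + (3.8716) + (-3.6640) + (1.8494) + (9.1160) = 3.3701
Denominator Σ(x_t−x̄)² = 154.9156
r_2 = 3.3701 / 154.9156 = 0.022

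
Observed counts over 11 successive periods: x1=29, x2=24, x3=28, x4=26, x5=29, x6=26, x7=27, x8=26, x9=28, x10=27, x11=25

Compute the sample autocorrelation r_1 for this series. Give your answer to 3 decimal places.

-0.601

Mean x̄ = (29 + 24 + 28 + 26 + 29 + 26 + 27 + 26 + 28 + 27 + 25)/11 = 26.8182
Numerator Σ_{t=1}^{10}(x_t−x̄)(x_{t+1}−x̄) = -15.3967
Denominator Σ(x_t−x̄)² = 25.6364
r_1 = -15.3967 / 25.6364 = -0.601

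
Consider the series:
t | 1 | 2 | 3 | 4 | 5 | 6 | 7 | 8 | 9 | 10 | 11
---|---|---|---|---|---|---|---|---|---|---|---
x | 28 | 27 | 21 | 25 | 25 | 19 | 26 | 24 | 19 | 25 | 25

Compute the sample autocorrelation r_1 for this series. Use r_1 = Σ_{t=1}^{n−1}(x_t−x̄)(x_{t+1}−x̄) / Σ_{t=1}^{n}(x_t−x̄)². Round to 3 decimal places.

Mean x̄ = (28 + 27 + 21 + 25 + 25 + 19 + 26 + 24 + 19 + 25 + 25)/11 = 24.0000
Numerator Σ_{t=1}^{10}(x_t−x̄)(x_{t+1}−x̄) = -18.0000
Denominator Σ(x_t−x̄)² = 92.0000
r_1 = -18.0000 / 92.0000 = -0.196

-0.196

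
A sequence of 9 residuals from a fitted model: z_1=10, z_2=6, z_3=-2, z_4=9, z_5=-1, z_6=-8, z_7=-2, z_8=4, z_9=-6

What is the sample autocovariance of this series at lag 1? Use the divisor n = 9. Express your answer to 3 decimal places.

Mean z̄ = (10 + 6 − 2 + 9 − 1 − 8 − 2 + 4 − 6)/9 = 1.1111
Σ_{t=1}^{8}(z_t−z̄)(z_{t+1}−z̄) = 5.0988
γ_1 = 5.0988 / 9 = 0.567

0.567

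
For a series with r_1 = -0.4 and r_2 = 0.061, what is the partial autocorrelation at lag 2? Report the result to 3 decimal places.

φ_{22} = (r_2 − r_1²) / (1 − r_1²)
r_1² = (-0.4)² = 0.16
Numerator = 0.061 − 0.1600 = -0.0990; denominator = 1 − 0.1600 = 0.8400
φ_{22} = -0.0990 / 0.8400 = -0.118

-0.118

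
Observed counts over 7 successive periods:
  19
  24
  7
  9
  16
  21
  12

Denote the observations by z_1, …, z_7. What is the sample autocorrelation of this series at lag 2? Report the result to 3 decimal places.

Mean z̄ = (19 + 24 + 7 + 9 + 16 + 21 + 12)/7 = 15.4286
Numerator Σ_{t=1}^{5}(z_t−z̄)(z_{t+2}−z̄) = -127.7959
Denominator Σ(z_t−z̄)² = 241.7143
r_2 = -127.7959 / 241.7143 = -0.529

-0.529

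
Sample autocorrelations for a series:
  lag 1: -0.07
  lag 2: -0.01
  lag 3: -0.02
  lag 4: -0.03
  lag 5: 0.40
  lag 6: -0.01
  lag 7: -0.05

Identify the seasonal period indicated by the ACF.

5

The largest autocorrelation is r_5 = 0.40; the remaining lags stay at or below -0.01.
The dominant spike at lag 5 indicates a seasonal period of 5.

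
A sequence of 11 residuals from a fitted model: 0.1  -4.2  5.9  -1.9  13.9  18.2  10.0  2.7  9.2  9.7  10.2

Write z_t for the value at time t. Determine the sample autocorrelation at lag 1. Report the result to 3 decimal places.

Mean z̄ = (0.1 − 4.2 + 5.9 − 1.9 + 13.9 + 18.2 + 10.0 + 2.7 + 9.2 + 9.7 + 10.2)/11 = 6.7091
Numerator Σ_{t=1}^{10}(z_t−z̄)(z_{t+1}−z̄) = 141.1408
Denominator Σ(z_t−z̄)² = 475.4491
r_1 = 141.1408 / 475.4491 = 0.297

0.297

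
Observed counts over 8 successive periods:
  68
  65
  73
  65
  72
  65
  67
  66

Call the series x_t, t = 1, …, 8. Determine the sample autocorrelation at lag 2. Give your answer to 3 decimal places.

Mean x̄ = (68 + 65 + 73 + 65 + 72 + 65 + 67 + 66)/8 = 67.6250
Deviations from mean: 0.3750, -2.6250, 5.3750, -2.6250, 4.3750, -2.6250, -0.6250, -1.6250
Σ(x_t−x̄)(x_{t+2}−x̄) = (2.0156) + (6.8906) + (23.5156) + (6.8906) + (-2.7344) + (4.2656) = 40.8438
Denominator Σ(x_t−x̄)² = 71.8750
r_2 = 40.8438 / 71.8750 = 0.568

0.568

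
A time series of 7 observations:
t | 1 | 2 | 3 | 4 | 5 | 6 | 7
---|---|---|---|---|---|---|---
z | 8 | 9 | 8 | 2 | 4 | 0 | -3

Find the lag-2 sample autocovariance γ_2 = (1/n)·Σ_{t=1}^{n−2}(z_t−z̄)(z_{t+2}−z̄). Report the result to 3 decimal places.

Mean z̄ = (8 + 9 + 8 + 2 + 4 + 0 − 3)/7 = 4.0000
Σ_{t=1}^{5}(z_t−z̄)(z_{t+2}−z̄) = 14.0000
γ_2 = 14.0000 / 7 = 2.000

2.000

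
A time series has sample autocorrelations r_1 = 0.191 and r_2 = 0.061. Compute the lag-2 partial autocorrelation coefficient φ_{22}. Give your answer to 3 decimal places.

φ_{22} = (r_2 − r_1²) / (1 − r_1²)
r_1² = (0.191)² = 0.036481
Numerator = 0.061 − 0.0365 = 0.0245; denominator = 1 − 0.0365 = 0.9635
φ_{22} = 0.0245 / 0.9635 = 0.025

0.025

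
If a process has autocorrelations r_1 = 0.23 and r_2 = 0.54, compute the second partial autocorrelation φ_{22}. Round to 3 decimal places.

0.514

φ_{22} = (r_2 − r_1²) / (1 − r_1²)
r_1² = (0.23)² = 0.0529
Numerator = 0.54 − 0.0529 = 0.4871; denominator = 1 − 0.0529 = 0.9471
φ_{22} = 0.4871 / 0.9471 = 0.514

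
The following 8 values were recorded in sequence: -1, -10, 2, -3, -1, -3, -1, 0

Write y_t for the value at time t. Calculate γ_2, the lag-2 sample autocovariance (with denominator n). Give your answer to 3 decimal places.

2.043

Mean ȳ = (-1 − 10 + 2 − 3 − 1 − 3 − 1 + 0)/8 = -2.1250
Σ_{t=1}^{6}(y_t−ȳ)(y_{t+2}−ȳ) = 16.3438
γ_2 = 16.3438 / 8 = 2.043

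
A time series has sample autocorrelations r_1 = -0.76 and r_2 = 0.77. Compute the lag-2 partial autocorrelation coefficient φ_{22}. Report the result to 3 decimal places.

φ_{22} = (r_2 − r_1²) / (1 − r_1²)
r_1² = (-0.76)² = 0.5776
Numerator = 0.77 − 0.5776 = 0.1924; denominator = 1 − 0.5776 = 0.4224
φ_{22} = 0.1924 / 0.4224 = 0.455

0.455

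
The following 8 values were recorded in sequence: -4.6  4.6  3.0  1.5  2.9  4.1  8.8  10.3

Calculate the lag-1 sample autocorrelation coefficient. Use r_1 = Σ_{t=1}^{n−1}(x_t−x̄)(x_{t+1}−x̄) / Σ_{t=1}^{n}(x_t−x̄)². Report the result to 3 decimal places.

Mean x̄ = (-4.6 + 4.6 + 3.0 + 1.5 + 2.9 + 4.1 + 8.8 + 10.3)/8 = 3.8250
Deviations from mean: -8.4250, 0.7750, -0.8250, -2.3250, -0.9250, 0.2750, 4.9750, 6.4750
Numerator Σ_{t=1}^{7}(x_t−x̄)(x_{t+1}−x̄) = 30.2269
Denominator Σ(x_t−x̄)² = 145.2750
r_1 = 30.2269 / 145.2750 = 0.208

0.208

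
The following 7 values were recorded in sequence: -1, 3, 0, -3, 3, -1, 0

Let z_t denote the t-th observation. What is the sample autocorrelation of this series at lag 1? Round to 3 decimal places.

Mean z̄ = (-1 + 3 + 0 − 3 + 3 − 1 + 0)/7 = 0.1429
Numerator Σ_{t=1}^{6}(z_t−z̄)(z_{t+1}−z̄) = -15.3061
Denominator Σ(z_t−z̄)² = 28.8571
r_1 = -15.3061 / 28.8571 = -0.530

-0.530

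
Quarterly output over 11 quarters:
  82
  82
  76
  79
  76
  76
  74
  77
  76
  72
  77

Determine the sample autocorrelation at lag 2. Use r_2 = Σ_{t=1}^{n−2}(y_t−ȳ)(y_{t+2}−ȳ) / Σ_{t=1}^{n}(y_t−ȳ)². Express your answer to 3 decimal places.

0.109

Mean ȳ = (82 + 82 + 76 + 79 + 76 + 76 + 74 + 77 + 76 + 72 + 77)/11 = 77.0000
Numerator Σ_{t=1}^{9}(y_t−ȳ)(y_{t+2}−ȳ) = 10.0000
Denominator Σ(y_t−ȳ)² = 92.0000
r_2 = 10.0000 / 92.0000 = 0.109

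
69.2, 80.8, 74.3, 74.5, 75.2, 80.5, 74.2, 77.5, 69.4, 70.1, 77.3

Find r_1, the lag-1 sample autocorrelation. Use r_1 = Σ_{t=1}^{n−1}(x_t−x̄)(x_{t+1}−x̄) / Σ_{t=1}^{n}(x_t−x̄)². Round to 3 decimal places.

Mean x̄ = (69.2 + 80.8 + 74.3 + 74.5 + 75.2 + 80.5 + 74.2 + 77.5 + 69.4 + 70.1 + 77.3)/11 = 74.8182
Numerator Σ_{t=1}^{10}(x_t−x̄)(x_{t+1}−x̄) = -40.3403
Denominator Σ(x_t−x̄)² = 165.4964
r_1 = -40.3403 / 165.4964 = -0.244

-0.244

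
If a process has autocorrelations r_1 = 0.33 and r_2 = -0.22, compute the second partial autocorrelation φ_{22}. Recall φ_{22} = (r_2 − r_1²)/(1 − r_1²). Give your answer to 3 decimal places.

φ_{22} = (r_2 − r_1²) / (1 − r_1²)
r_1² = (0.33)² = 0.1089
Numerator = -0.22 − 0.1089 = -0.3289; denominator = 1 − 0.1089 = 0.8911
φ_{22} = -0.3289 / 0.8911 = -0.369

-0.369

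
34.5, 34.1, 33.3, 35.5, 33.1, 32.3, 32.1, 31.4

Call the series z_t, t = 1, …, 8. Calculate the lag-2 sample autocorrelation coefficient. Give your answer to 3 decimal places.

0.132

Mean z̄ = (34.5 + 34.1 + 33.3 + 35.5 + 33.1 + 32.3 + 32.1 + 31.4)/8 = 33.2875
Numerator Σ_{t=1}^{6}(z_t−z̄)(z_{t+2}−z̄) = 1.7122
Denominator Σ(z_t−z̄)² = 13.0088
r_2 = 1.7122 / 13.0088 = 0.132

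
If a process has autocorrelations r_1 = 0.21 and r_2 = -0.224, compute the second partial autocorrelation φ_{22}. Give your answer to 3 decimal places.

-0.280

φ_{22} = (r_2 − r_1²) / (1 − r_1²)
r_1² = (0.21)² = 0.0441
Numerator = -0.224 − 0.0441 = -0.2681; denominator = 1 − 0.0441 = 0.9559
φ_{22} = -0.2681 / 0.9559 = -0.280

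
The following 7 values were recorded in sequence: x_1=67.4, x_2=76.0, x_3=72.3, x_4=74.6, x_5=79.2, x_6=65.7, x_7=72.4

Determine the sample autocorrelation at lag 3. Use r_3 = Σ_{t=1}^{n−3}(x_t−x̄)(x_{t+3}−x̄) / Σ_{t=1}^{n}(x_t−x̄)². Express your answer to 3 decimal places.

Mean x̄ = (67.4 + 76.0 + 72.3 + 74.6 + 79.2 + 65.7 + 72.4)/7 = 72.5143
Σ(x_t−x̄)(x_{t+3}−x̄) = (-10.6669) + (23.3045) + (1.4602) + (-0.2384) = 13.8594
Denominator Σ(x_t−x̄)² = 133.8486
r_3 = 13.8594 / 133.8486 = 0.104

0.104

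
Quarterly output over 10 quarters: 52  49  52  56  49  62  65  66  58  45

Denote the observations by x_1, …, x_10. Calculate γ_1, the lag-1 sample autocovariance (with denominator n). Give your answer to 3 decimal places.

16.104

Mean x̄ = (52 + 49 + 52 + 56 + 49 + 62 + 65 + 66 + 58 + 45)/10 = 55.4000
Σ_{t=1}^{9}(x_t−x̄)(x_{t+1}−x̄) = 161.0400
γ_1 = 161.0400 / 10 = 16.104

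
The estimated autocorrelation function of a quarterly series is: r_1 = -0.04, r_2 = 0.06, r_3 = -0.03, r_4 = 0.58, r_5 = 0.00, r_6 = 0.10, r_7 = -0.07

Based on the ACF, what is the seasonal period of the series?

The largest autocorrelation is r_4 = 0.58; the remaining lags stay at or below 0.10.
The dominant spike at lag 4 indicates a seasonal period of 4.

4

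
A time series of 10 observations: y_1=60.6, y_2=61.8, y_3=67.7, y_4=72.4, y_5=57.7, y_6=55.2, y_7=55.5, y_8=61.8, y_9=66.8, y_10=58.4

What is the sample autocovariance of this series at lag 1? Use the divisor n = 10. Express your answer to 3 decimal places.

Mean ȳ = (60.6 + 61.8 + 67.7 + 72.4 + 57.7 + 55.2 + 55.5 + 61.8 + 66.8 + 58.4)/10 = 61.7900
Σ_{t=1}^{9}(y_t−ȳ)(y_{t+1}−ȳ) = 70.7649
γ_1 = 70.7649 / 10 = 7.076

7.076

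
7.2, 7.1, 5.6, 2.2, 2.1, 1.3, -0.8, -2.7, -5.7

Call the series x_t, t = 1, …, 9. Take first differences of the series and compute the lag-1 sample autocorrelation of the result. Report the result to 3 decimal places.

First differences Δx: -0.1, -1.5, -3.4, -0.1, -0.8, -2.1, -1.9, -3.0
Mean of differences = -1.6125
Numerator Σ(Δx_t−Δx̄)(Δx_{t+1}−Δx̄) = -1.3627
Denominator Σ(Δx_t−Δx̄)² = 10.6888
r_1(Δx) = -1.3627 / 10.6888 = -0.127

-0.127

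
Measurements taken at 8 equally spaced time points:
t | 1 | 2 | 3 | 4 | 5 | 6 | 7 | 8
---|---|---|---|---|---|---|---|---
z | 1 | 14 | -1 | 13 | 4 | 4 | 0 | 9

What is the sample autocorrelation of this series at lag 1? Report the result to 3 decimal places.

-0.682

Mean z̄ = (1 + 14 − 1 + 13 + 4 + 4 + 0 + 9)/8 = 5.5000
Deviations from mean: -4.5000, 8.5000, -6.5000, 7.5000, -1.5000, -1.5000, -5.5000, 3.5000
Σ(z_t−z̄)(z_{t+1}−z̄) = (-38.2500) + (-55.2500) + (-48.7500) + (-11.2500) + (2.2500) + (8.2500) + (-19.2500) = -162.2500
Denominator Σ(z_t−z̄)² = 238.0000
r_1 = -162.2500 / 238.0000 = -0.682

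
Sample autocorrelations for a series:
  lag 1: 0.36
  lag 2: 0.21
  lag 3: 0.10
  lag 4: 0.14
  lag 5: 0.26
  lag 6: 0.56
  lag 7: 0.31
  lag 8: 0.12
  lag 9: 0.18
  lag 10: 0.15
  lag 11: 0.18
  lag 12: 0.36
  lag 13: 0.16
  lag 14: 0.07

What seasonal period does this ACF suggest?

6

The largest autocorrelation is r_6 = 0.56; the remaining lags stay at or below 0.36. The elevated value at lag 1 (0.36), dropping to 0.21 at lag 2, reflects decaying short-term dependence rather than seasonality.
The dominant spike at lag 6 indicates a seasonal period of 6.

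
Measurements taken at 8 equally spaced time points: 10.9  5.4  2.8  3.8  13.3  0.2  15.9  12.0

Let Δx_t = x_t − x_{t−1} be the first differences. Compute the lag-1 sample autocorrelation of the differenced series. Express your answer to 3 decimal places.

First differences Δx: -5.5, -2.6, 1.0, 9.5, -13.1, 15.7, -3.9
Mean of differences = 0.1571
Numerator Σ(Δx_t−Δx̄)(Δx_{t+1}−Δx̄) = -371.8247
Denominator Σ(Δx_t−Δx̄)² = 561.3971
r_1(Δx) = -371.8247 / 561.3971 = -0.662

-0.662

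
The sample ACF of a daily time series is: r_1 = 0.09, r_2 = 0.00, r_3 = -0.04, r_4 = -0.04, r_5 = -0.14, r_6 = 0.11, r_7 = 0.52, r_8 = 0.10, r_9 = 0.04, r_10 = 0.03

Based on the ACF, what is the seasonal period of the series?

The largest autocorrelation is r_7 = 0.52; the remaining lags stay at or below 0.11.
The dominant spike at lag 7 indicates a seasonal period of 7.

7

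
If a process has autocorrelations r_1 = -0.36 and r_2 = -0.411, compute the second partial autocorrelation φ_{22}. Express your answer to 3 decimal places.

-0.621

φ_{22} = (r_2 − r_1²) / (1 − r_1²)
r_1² = (-0.36)² = 0.1296
Numerator = -0.411 − 0.1296 = -0.5406; denominator = 1 − 0.1296 = 0.8704
φ_{22} = -0.5406 / 0.8704 = -0.621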